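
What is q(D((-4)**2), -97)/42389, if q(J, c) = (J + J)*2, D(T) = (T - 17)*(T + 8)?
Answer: -96/42389 ≈ -0.0022647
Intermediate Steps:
D(T) = (-17 + T)*(8 + T)
q(J, c) = 4*J (q(J, c) = (2*J)*2 = 4*J)
q(D((-4)**2), -97)/42389 = (4*(-136 + ((-4)**2)**2 - 9*(-4)**2))/42389 = (4*(-136 + 16**2 - 9*16))*(1/42389) = (4*(-136 + 256 - 144))*(1/42389) = (4*(-24))*(1/42389) = -96*1/42389 = -96/42389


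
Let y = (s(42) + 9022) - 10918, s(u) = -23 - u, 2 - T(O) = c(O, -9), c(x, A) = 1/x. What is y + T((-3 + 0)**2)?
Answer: -17632/9 ≈ -1959.1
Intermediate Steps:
T(O) = 2 - 1/O
y = -1961 (y = ((-23 - 1*42) + 9022) - 10918 = ((-23 - 42) + 9022) - 10918 = (-65 + 9022) - 10918 = 8957 - 10918 = -1961)
y + T((-3 + 0)**2) = -1961 + (2 - 1/((-3 + 0)**2)) = -1961 + (2 - 1/((-3)**2)) = -1961 + (2 - 1/9) = -1961 + 17/9 = -17632/9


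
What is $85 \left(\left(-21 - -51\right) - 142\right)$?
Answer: $-9520$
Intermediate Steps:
$85 \left(\left(-21 - -51\right) - 142\right) = 85 \left(\left(-21 + 51\right) - 142\right) = 85 \left(30 - 142\right) = 85 \left(-112\right) = -9520$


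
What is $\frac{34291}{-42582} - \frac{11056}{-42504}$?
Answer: $- \frac{41113253}{75412722} \approx -0.54518$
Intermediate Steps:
$\frac{34291}{-42582} - \frac{11056}{-42504} = 34291 \left(- \frac{1}{42582}\right) - - \frac{1382}{5313} = - \frac{34291}{42582} + \frac{1382}{5313} = - \frac{41113253}{75412722}$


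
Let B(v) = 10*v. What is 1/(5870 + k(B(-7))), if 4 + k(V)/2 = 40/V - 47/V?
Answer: 5/29311 ≈ 0.00017058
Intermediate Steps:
k(V) = -8 - 14/V (k(V) = -8 + 2*(40/V - 47/V) = -8 + 2*(-7/V) = -8 - 14/V)
1/(5870 + k(B(-7))) = 1/(5870 + (-8 - 14/(10*(-7)))) = 1/(5870 + (-8 - 14/(-70))) = 1/(5870 + (-8 - 14*(-1/70))) = 1/(5870 + (-8 + ⅕)) = 1/(5870 - 39/5) = 1/(29311/5) = 5/29311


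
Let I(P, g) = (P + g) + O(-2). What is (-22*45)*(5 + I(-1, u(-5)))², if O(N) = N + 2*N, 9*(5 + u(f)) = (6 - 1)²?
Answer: -158840/9 ≈ -17649.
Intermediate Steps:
u(f) = -20/9 (u(f) = -5 + (6 - 1)²/9 = -5 + (⅑)*5² = -5 + (⅑)*25 = -5 + 25/9 = -20/9)
O(N) = 3*N
I(P, g) = -6 + P + g (I(P, g) = (P + g) + 3*(-2) = (P + g) - 6 = -6 + P + g)
(-22*45)*(5 + I(-1, u(-5)))² = (-22*45)*(5 + (-6 - 1 - 20/9))² = -990*(5 - 83/9)² = -990*(-38/9)² = -990*1444/81 = -158840/9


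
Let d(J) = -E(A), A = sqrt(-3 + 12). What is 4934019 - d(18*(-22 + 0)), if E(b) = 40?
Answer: 4934059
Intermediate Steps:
A = 3 (A = sqrt(9) = 3)
d(J) = -40 (d(J) = -1*40 = -40)
4934019 - d(18*(-22 + 0)) = 4934019 - 1*(-40) = 4934019 + 40 = 4934059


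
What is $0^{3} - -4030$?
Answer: $4030$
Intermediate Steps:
$0^{3} - -4030 = 0 + 4030 = 4030$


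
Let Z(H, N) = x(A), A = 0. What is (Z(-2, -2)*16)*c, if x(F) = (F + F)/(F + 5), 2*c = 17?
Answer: 0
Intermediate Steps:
c = 17/2 (c = (½)*17 = 17/2 ≈ 8.5000)
x(F) = 2*F/(5 + F) (x(F) = (2*F)/(5 + F) = 2*F/(5 + F))
Z(H, N) = 0 (Z(H, N) = 2*0/(5 + 0) = 2*0/5 = 2*0*(⅕) = 0)
(Z(-2, -2)*16)*c = (0*16)*(17/2) = 0*(17/2) = 0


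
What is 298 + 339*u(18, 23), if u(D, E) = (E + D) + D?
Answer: 20299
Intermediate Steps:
u(D, E) = E + 2*D (u(D, E) = (D + E) + D = E + 2*D)
298 + 339*u(18, 23) = 298 + 339*(23 + 2*18) = 298 + 339*(23 + 36) = 298 + 339*59 = 298 + 20001 = 20299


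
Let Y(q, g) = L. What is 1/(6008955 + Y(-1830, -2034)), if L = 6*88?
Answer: 1/6009483 ≈ 1.6640e-7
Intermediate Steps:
L = 528
Y(q, g) = 528
1/(6008955 + Y(-1830, -2034)) = 1/(6008955 + 528) = 1/6009483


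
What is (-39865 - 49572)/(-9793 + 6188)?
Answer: 89437/3605 ≈ 24.809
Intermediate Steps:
(-39865 - 49572)/(-9793 + 6188) = -89437/(-3605) = -89437*(-1/3605) = 89437/3605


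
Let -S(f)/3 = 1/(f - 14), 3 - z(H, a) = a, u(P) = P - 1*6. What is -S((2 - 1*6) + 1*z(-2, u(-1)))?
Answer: -3/8 ≈ -0.37500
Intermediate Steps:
u(P) = -6 + P (u(P) = P - 6 = -6 + P)
z(H, a) = 3 - a
S(f) = -3/(-14 + f) (S(f) = -3/(f - 14) = -3/(-14 + f))
-S((2 - 1*6) + 1*z(-2, u(-1))) = -(-3)/(-14 + ((2 - 1*6) + 1*(3 - (-6 - 1)))) = -(-3)/(-14 + ((2 - 6) + 1*(3 - 1*(-7)))) = -(-3)/(-14 + (-4 + 1*(3 + 7))) = -(-3)/(-14 + (-4 + 1*10)) = -(-3)/(-14 + (-4 + 10)) = -(-3)/(-14 + 6) = -(-3)/(-8) = -(-3)*(-1)/8 = -1*3/8 = -3/8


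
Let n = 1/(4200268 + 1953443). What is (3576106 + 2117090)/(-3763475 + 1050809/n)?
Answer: 1423299/1616592784681 ≈ 8.8043e-7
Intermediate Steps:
n = 1/6153711 ≈ 1.6250e-7
(3576106 + 2117090)/(-3763475 + 1050809/n) = (3576106 + 2117090)/(-3763475 + 1050809/(1/6153711)) = 5693196/(-3763475 + 1050809*6153711) = 5693196/(-3763475 + 6466374902199) = 5693196/6466371138724 = 5693196*(1/6466371138724) = 1423299/1616592784681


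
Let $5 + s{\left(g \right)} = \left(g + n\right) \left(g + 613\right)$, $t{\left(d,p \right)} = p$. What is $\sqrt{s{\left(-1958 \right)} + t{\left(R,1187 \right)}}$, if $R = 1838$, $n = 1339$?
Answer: $\sqrt{833737} \approx 913.09$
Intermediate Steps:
$s{\left(g \right)} = -5 + \left(613 + g\right) \left(1339 + g\right)$ ($s{\left(g \right)} = -5 + \left(g + 1339\right) \left(g + 613\right) = -5 + \left(1339 + g\right) \left(613 + g\right) = -5 + \left(613 + g\right) \left(1339 + g\right)$)
$\sqrt{s{\left(-1958 \right)} + t{\left(R,1187 \right)}} = \sqrt{\left(820802 + \left(-1958\right)^{2} + 1952 \left(-1958\right)\right) + 1187} = \sqrt{\left(820802 + 3833764 - 3822016\right) + 1187} = \sqrt{832550 + 1187} = \sqrt{833737}$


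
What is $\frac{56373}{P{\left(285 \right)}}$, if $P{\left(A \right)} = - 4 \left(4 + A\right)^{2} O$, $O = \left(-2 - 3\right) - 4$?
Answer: $\frac{18791}{1002252} \approx 0.018749$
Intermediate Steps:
$O = -9$ ($O = -5 - 4 = -9$)
$P{\left(A \right)} = 36 \left(4 + A\right)^{2}$ ($P{\left(A \right)} = - 4 \left(4 + A\right)^{2} \left(-9\right) = 36 \left(4 + A\right)^{2}$)
$\frac{56373}{P{\left(285 \right)}} = \frac{56373}{36 \left(4 + 285\right)^{2}} = \frac{56373}{36 \cdot 289^{2}} = \frac{56373}{36 \cdot 83521} = \frac{56373}{3006756} = 56373 \cdot \frac{1}{3006756} = \frac{18791}{1002252}$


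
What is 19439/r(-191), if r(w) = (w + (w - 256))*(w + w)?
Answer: 19439/243716 ≈ 0.079761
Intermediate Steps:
r(w) = 2*w*(-256 + 2*w) (r(w) = (w + (-256 + w))*(2*w) = (-256 + 2*w)*(2*w) = 2*w*(-256 + 2*w))
19439/r(-191) = 19439/((4*(-191)*(-128 - 191))) = 19439/((4*(-191)*(-319))) = 19439/243716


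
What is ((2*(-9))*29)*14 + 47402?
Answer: 40094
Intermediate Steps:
((2*(-9))*29)*14 + 47402 = -18*29*14 + 47402 = -522*14 + 47402 = -7308 + 47402 = 40094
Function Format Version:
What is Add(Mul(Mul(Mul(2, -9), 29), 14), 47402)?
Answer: 40094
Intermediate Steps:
Add(Mul(Mul(Mul(2, -9), 29), 14), 47402) = Add(Mul(Mul(-18, 29), 14), 47402) = Add(Mul(-522, 14), 47402) = Add(-7308, 47402) = 40094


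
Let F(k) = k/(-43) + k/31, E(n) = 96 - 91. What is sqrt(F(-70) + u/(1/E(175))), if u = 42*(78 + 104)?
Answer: 2*sqrt(16977894465)/1333 ≈ 195.50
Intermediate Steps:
E(n) = 5
F(k) = 12*k/1333 (F(k) = k*(-1/43) + k*(1/31) = -k/43 + k/31 = 12*k/1333)
u = 7644 (u = 42*182 = 7644)
sqrt(F(-70) + u/(1/E(175))) = sqrt((12/1333)*(-70) + 7644/(1/5)) = sqrt(-840/1333 + 7644/(1/5)) = sqrt(-840/1333 + 7644*5) = sqrt(-840/1333 + 38220) = sqrt(50946420/1333) = 2*sqrt(16977894465)/1333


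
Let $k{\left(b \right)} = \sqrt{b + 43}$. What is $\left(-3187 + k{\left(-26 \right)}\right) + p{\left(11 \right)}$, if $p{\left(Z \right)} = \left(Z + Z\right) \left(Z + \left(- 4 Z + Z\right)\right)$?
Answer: $-3671 + \sqrt{17} \approx -3666.9$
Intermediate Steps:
$p{\left(Z \right)} = - 4 Z^{2}$ ($p{\left(Z \right)} = 2 Z \left(Z - 3 Z\right) = 2 Z \left(- 2 Z\right) = - 4 Z^{2}$)
$k{\left(b \right)} = \sqrt{43 + b}$
$\left(-3187 + k{\left(-26 \right)}\right) + p{\left(11 \right)} = \left(-3187 + \sqrt{43 - 26}\right) - 4 \cdot 11^{2} = \left(-3187 + \sqrt{17}\right) - 484 = -3671 + \sqrt{17}$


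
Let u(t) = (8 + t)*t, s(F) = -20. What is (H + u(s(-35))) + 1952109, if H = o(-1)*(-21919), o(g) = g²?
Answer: 1930430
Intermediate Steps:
u(t) = t*(8 + t)
H = -21919 (H = (-1)²*(-21919) = 1*(-21919) = -21919)
(H + u(s(-35))) + 1952109 = (-21919 - 20*(8 - 20)) + 1952109 = (-21919 - 20*(-12)) + 1952109 = (-21919 + 240) + 1952109 = -21679 + 1952109 = 1930430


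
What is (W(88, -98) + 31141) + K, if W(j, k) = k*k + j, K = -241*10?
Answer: 38423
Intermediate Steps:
K = -2410
W(j, k) = j + k² (W(j, k) = k² + j = j + k²)
(W(88, -98) + 31141) + K = ((88 + (-98)²) + 31141) - 2410 = ((88 + 9604) + 31141) - 2410 = (9692 + 31141) - 2410 = 40833 - 2410 = 38423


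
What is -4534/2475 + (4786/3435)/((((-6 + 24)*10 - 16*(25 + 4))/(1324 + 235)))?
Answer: -762999967/80482050 ≈ -9.4804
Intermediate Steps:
-4534/2475 + (4786/3435)/((((-6 + 24)*10 - 16*(25 + 4))/(1324 + 235))) = -4534*1/2475 + (4786*(1/3435))/(((18*10 - 16*29)/1559)) = -4534/2475 + 4786/(3435*(((180 - 464)*(1/1559)))) = -4534/2475 + 4786/(3435*((-284*1/1559))) = -4534/2475 + 4786/(3435*(-284/1559)) = -4534/2475 + (4786/3435)*(-1559/284) = -4534/2475 - 3730687/487770 = -762999967/80482050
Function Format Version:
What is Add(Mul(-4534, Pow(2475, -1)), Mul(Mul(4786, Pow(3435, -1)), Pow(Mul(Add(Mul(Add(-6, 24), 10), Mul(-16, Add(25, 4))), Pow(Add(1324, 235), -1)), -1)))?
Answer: Rational(-762999967, 80482050) ≈ -9.4804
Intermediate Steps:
Add(Mul(-4534, Pow(2475, -1)), Mul(Mul(4786, Pow(3435, -1)), Pow(Mul(Add(Mul(Add(-6, 24), 10), Mul(-16, Add(25, 4))), Pow(Add(1324, 235), -1)), -1))) = Add(Mul(-4534, Rational(1, 2475)), Mul(Mul(4786, Rational(1, 3435)), Pow(Mul(Add(Mul(18, 10), Mul(-16, 29)), Pow(1559, -1)), -1))) = Add(Rational(-4534, 2475), Mul(Rational(4786, 3435), Pow(Mul(Add(180, -464), Rational(1, 1559)), -1))) = Add(Rational(-4534, 2475), Mul(Rational(4786, 3435), Pow(Mul(-284, Rational(1, 1559)), -1))) = Add(Rational(-4534, 2475), Mul(Rational(4786, 3435), Pow(Rational(-284, 1559), -1))) = Add(Rational(-4534, 2475), Mul(Rational(4786, 3435), Rational(-1559, 284))) = Add(Rational(-4534, 2475), Rational(-3730687, 487770)) = Rational(-762999967, 80482050)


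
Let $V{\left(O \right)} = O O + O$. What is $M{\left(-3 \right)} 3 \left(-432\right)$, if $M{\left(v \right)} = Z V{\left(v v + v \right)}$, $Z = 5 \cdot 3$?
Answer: $-816480$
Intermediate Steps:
$Z = 15$
$V{\left(O \right)} = O + O^{2}$ ($V{\left(O \right)} = O^{2} + O = O + O^{2}$)
$M{\left(v \right)} = 15 \left(v + v^{2}\right) \left(1 + v + v^{2}\right)$ ($M{\left(v \right)} = 15 \left(v v + v\right) \left(1 + \left(v v + v\right)\right) = 15 \left(v^{2} + v\right) \left(1 + \left(v^{2} + v\right)\right) = 15 \left(v + v^{2}\right) \left(1 + \left(v + v^{2}\right)\right) = 15 \left(v + v^{2}\right) \left(1 + v + v^{2}\right)$)
$M{\left(-3 \right)} 3 \left(-432\right) = 15 \left(-3\right) \left(1 - 3\right) \left(1 - 3 \left(1 - 3\right)\right) 3 \left(-432\right) = 15 \left(-3\right) \left(-2\right) \left(1 - -6\right) 3 \left(-432\right) = 15 \left(-3\right) \left(-2\right) \left(1 + 6\right) 3 \left(-432\right) = 15 \left(-3\right) \left(-2\right) 7 \cdot 3 \left(-432\right) = 630 \cdot 3 \left(-432\right) = 1890 \left(-432\right) = -816480$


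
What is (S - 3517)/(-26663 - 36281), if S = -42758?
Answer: 46275/62944 ≈ 0.73518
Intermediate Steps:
(S - 3517)/(-26663 - 36281) = (-42758 - 3517)/(-26663 - 36281) = -46275/(-62944) = -46275*(-1/62944) = 46275/62944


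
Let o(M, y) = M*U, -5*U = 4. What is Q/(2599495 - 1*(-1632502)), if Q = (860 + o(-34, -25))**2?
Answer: 19678096/105799925 ≈ 0.18599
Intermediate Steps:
U = -4/5 (U = -1/5*4 = -4/5 ≈ -0.80000)
o(M, y) = -4*M/5 (o(M, y) = M*(-4/5) = -4*M/5)
Q = 19678096/25 (Q = (860 - 4/5*(-34))**2 = (860 + 136/5)**2 = (4436/5)**2 = 19678096/25 ≈ 7.8712e+5)
Q/(2599495 - 1*(-1632502)) = 19678096/(25*(2599495 - 1*(-1632502))) = 19678096/(25*(2599495 + 1632502)) = (19678096/25)/4231997 = (19678096/25)*(1/4231997) = 19678096/105799925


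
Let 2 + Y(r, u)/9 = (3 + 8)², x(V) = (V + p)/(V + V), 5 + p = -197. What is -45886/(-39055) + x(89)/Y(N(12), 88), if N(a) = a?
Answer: 8743202053/7445367090 ≈ 1.1743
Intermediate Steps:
p = -202 (p = -5 - 197 = -202)
x(V) = (-202 + V)/(2*V) (x(V) = (V - 202)/(V + V) = (-202 + V)/((2*V)) = (-202 + V)*(1/(2*V)) = (-202 + V)/(2*V))
Y(r, u) = 1071 (Y(r, u) = -18 + 9*(3 + 8)² = -18 + 9*11² = -18 + 9*121 = -18 + 1089 = 1071)
-45886/(-39055) + x(89)/Y(N(12), 88) = -45886/(-39055) + ((½)*(-202 + 89)/89)/1071 = -45886*(-1/39055) + ((½)*(1/89)*(-113))*(1/1071) = 45886/39055 - 113/178*1/1071 = 45886/39055 - 113/190638 = 8743202053/7445367090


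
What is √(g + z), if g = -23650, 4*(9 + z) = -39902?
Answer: I*√134538/2 ≈ 183.4*I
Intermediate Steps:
z = -19969/2 (z = -9 + (¼)*(-39902) = -9 - 19951/2 = -19969/2 ≈ -9984.5)
√(g + z) = √(-23650 - 19969/2) = √(-67269/2) = I*√134538/2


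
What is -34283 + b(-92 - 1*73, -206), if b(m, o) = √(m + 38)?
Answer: -34283 + I*√127 ≈ -34283.0 + 11.269*I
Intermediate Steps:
b(m, o) = √(38 + m)
-34283 + b(-92 - 1*73, -206) = -34283 + √(38 + (-92 - 1*73)) = -34283 + √(38 + (-92 - 73)) = -34283 + √(38 - 165) = -34283 + √(-127) = -34283 + I*√127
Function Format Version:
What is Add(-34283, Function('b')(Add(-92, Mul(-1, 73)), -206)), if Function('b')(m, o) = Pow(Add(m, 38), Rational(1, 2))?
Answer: Add(-34283, Mul(I, Pow(127, Rational(1, 2)))) ≈ Add(-34283., Mul(11.269, I))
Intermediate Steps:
Function('b')(m, o) = Pow(Add(38, m), Rational(1, 2))
Add(-34283, Function('b')(Add(-92, Mul(-1, 73)), -206)) = Add(-34283, Pow(Add(38, Add(-92, Mul(-1, 73))), Rational(1, 2))) = Add(-34283, Pow(Add(38, Add(-92, -73)), Rational(1, 2))) = Add(-34283, Pow(Add(38, -165), Rational(1, 2))) = Add(-34283, Pow(-127, Rational(1, 2))) = Add(-34283, Mul(I, Pow(127, Rational(1, 2))))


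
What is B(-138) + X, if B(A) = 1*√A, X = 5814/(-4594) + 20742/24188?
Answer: -11335071/27779918 + I*√138 ≈ -0.40803 + 11.747*I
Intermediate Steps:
X = -11335071/27779918 (X = 5814*(-1/4594) + 20742*(1/24188) = -2907/2297 + 10371/12094 = -11335071/27779918 ≈ -0.40803)
B(A) = √A
B(-138) + X = √(-138) - 11335071/27779918 = I*√138 - 11335071/27779918 = -11335071/27779918 + I*√138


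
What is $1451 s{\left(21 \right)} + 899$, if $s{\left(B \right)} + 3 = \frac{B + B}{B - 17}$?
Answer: $\frac{23563}{2} \approx 11782.0$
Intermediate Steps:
$s{\left(B \right)} = -3 + \frac{2 B}{-17 + B}$ ($s{\left(B \right)} = -3 + \frac{B + B}{B - 17} = -3 + \frac{2 B}{-17 + B}$)
$1451 s{\left(21 \right)} + 899 = 1451 \frac{51 - 21}{-17 + 21} + 899 = 1451 \frac{51 - 21}{4} + 899 = 1451 \cdot \frac{1}{4} \cdot 30 + 899 = 1451 \cdot \frac{15}{2} + 899 = \frac{21765}{2} + 899 = \frac{23563}{2}$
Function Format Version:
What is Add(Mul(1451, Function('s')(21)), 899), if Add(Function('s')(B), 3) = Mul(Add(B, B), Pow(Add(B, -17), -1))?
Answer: Rational(23563, 2) ≈ 11782.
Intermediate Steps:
Function('s')(B) = Add(-3, Mul(2, B, Pow(Add(-17, B), -1))) (Function('s')(B) = Add(-3, Mul(Add(B, B), Pow(Add(B, -17), -1))) = Add(-3, Mul(Mul(2, B), Pow(Add(-17, B), -1))) = Add(-3, Mul(2, B, Pow(Add(-17, B), -1))))
Add(Mul(1451, Function('s')(21)), 899) = Add(Mul(1451, Mul(Pow(Add(-17, 21), -1), Add(51, Mul(-1, 21)))), 899) = Add(Mul(1451, Mul(Pow(4, -1), Add(51, -21))), 899) = Add(Mul(1451, Mul(Rational(1, 4), 30)), 899) = Add(Mul(1451, Rational(15, 2)), 899) = Add(Rational(21765, 2), 899) = Rational(23563, 2)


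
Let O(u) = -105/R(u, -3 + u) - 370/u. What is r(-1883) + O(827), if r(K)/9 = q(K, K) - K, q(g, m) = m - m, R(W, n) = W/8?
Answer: 14013959/827 ≈ 16946.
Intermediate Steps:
R(W, n) = W/8 (R(W, n) = W*(⅛) = W/8)
q(g, m) = 0
O(u) = -1210/u (O(u) = -105*8/u - 370/u = -840/u - 370/u = -1210/u)
r(K) = -9*K (r(K) = 9*(0 - K) = 9*(-K) = -9*K)
r(-1883) + O(827) = -9*(-1883) - 1210/827 = 16947 - 1210*1/827 = 16947 - 1210/827 = 14013959/827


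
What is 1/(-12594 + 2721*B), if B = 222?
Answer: 1/591468 ≈ 1.6907e-6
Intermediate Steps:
1/(-12594 + 2721*B) = 1/(-12594 + 2721*222) = 1/(-12594 + 604062) = 1/591468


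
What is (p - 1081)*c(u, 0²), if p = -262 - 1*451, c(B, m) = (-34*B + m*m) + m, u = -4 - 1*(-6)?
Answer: 121992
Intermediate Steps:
u = 2 (u = -4 + 6 = 2)
c(B, m) = m + m² - 34*B (c(B, m) = (-34*B + m²) + m = (m² - 34*B) + m = m + m² - 34*B)
p = -713 (p = -262 - 451 = -713)
(p - 1081)*c(u, 0²) = (-713 - 1081)*(0² + (0²)² - 34*2) = -1794*(0 + 0² - 68) = -1794*(0 + 0 - 68) = -1794*(-68) = 121992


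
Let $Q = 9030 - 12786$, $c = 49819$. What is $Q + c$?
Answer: $46063$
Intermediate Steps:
$Q = -3756$
$Q + c = -3756 + 49819 = 46063$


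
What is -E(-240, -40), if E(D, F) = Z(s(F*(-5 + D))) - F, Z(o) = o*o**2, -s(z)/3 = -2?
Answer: -256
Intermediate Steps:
s(z) = 6 (s(z) = -3*(-2) = 6)
Z(o) = o**3
E(D, F) = 216 - F (E(D, F) = 6**3 - F = 216 - F)
-E(-240, -40) = -(216 - 1*(-40)) = -(216 + 40) = -1*256 = -256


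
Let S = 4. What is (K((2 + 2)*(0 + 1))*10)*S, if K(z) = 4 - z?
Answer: 0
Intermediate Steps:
(K((2 + 2)*(0 + 1))*10)*S = ((4 - (2 + 2)*(0 + 1))*10)*4 = ((4 - 4)*10)*4 = (0*10)*4 = 0*4 = 0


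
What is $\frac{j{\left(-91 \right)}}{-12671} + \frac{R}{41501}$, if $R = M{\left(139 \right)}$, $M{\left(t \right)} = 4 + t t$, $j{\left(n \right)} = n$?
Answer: $\frac{248643666}{525859171} \approx 0.47283$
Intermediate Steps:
$M{\left(t \right)} = 4 + t^{2}$
$R = 19325$ ($R = 4 + 139^{2} = 4 + 19321 = 19325$)
$\frac{j{\left(-91 \right)}}{-12671} + \frac{R}{41501} = - \frac{91}{-12671} + \frac{19325}{41501} = \left(-91\right) \left(- \frac{1}{12671}\right) + 19325 \cdot \frac{1}{41501} = \frac{91}{12671} + \frac{19325}{41501} = \frac{248643666}{525859171}$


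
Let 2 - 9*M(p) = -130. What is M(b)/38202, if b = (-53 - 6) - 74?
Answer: 22/57303 ≈ 0.00038392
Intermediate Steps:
b = -133 (b = -59 - 74 = -133)
M(p) = 44/3 (M(p) = 2/9 - 1/9*(-130) = 2/9 + 130/9 = 44/3)
M(b)/38202 = (44/3)/38202 = (44/3)*(1/38202) = 22/57303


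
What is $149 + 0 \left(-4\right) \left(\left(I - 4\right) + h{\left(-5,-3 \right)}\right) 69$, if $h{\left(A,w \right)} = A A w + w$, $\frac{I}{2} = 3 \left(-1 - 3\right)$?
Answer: $149$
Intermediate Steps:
$I = -24$ ($I = 2 \cdot 3 \left(-1 - 3\right) = 2 \cdot 3 \left(-4\right) = 2 \left(-12\right) = -24$)
$h{\left(A,w \right)} = w + w A^{2}$ ($h{\left(A,w \right)} = A^{2} w + w = w A^{2} + w = w + w A^{2}$)
$149 + 0 \left(-4\right) \left(\left(I - 4\right) + h{\left(-5,-3 \right)}\right) 69 = 149 + 0 \left(-4\right) \left(\left(-24 - 4\right) - 3 \left(1 + \left(-5\right)^{2}\right)\right) 69 = 149 + 0 \left(-28 - 3 \left(1 + 25\right)\right) 69 = 149 + 0 \left(-28 - 78\right) 69 = 149 + 0 \left(-106\right) 69 = 149 + 0 \cdot 69 = 149 + 0 = 149$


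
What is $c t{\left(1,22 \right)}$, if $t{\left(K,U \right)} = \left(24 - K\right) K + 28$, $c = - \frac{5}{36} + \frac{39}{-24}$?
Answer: $- \frac{2159}{24} \approx -89.958$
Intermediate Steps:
$c = - \frac{127}{72}$ ($c = \left(-5\right) \frac{1}{36} + 39 \left(- \frac{1}{24}\right) = - \frac{5}{36} - \frac{13}{8} = - \frac{127}{72} \approx -1.7639$)
$t{\left(K,U \right)} = 28 + K \left(24 - K\right)$ ($t{\left(K,U \right)} = K \left(24 - K\right) + 28 = 28 + K \left(24 - K\right)$)
$c t{\left(1,22 \right)} = - \frac{127 \left(28 - 1^{2} + 24 \cdot 1\right)}{72} = - \frac{127 \left(28 - 1 + 24\right)}{72} = \left(- \frac{127}{72}\right) 51 = - \frac{2159}{24}$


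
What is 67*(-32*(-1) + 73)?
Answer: 7035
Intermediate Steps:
67*(-32*(-1) + 73) = 67*(32 + 73) = 67*105 = 7035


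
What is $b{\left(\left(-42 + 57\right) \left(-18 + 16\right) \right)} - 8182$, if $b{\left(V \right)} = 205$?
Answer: $-7977$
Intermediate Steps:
$b{\left(\left(-42 + 57\right) \left(-18 + 16\right) \right)} - 8182 = 205 - 8182 = -7977$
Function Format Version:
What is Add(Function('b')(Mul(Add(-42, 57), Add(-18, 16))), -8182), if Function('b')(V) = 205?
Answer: -7977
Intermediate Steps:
Add(Function('b')(Mul(Add(-42, 57), Add(-18, 16))), -8182) = Add(205, -8182) = -7977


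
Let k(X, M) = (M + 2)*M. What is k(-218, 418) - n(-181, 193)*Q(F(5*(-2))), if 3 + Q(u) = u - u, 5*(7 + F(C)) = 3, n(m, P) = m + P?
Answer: 175596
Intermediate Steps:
n(m, P) = P + m
F(C) = -32/5 (F(C) = -7 + (⅕)*3 = -7 + ⅗ = -32/5)
Q(u) = -3 (Q(u) = -3 + (u - u) = -3 + 0 = -3)
k(X, M) = M*(2 + M) (k(X, M) = (2 + M)*M = M*(2 + M))
k(-218, 418) - n(-181, 193)*Q(F(5*(-2))) = 418*(2 + 418) - (193 - 181)*(-3) = 418*420 - 12*(-3) = 175560 - 1*(-36) = 175560 + 36 = 175596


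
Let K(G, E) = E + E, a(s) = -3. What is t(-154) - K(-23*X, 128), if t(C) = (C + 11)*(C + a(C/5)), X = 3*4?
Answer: 22195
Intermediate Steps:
X = 12
K(G, E) = 2*E
t(C) = (-3 + C)*(11 + C) (t(C) = (C + 11)*(C - 3) = (11 + C)*(-3 + C) = (-3 + C)*(11 + C))
t(-154) - K(-23*X, 128) = (-33 + (-154)² + 8*(-154)) - 2*128 = (-33 + 23716 - 1232) - 1*256 = 22451 - 256 = 22195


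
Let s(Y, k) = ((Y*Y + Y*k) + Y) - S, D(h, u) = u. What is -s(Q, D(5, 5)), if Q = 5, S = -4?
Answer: -59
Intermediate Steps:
s(Y, k) = 4 + Y + Y² + Y*k (s(Y, k) = ((Y*Y + Y*k) + Y) - 1*(-4) = ((Y² + Y*k) + Y) + 4 = (Y + Y² + Y*k) + 4 = 4 + Y + Y² + Y*k)
-s(Q, D(5, 5)) = -(4 + 5 + 5² + 5*5) = -(4 + 5 + 25 + 25) = -1*59 = -59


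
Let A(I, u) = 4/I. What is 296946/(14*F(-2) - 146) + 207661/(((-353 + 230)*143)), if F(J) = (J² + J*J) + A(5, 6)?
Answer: -4356431554/334191 ≈ -13036.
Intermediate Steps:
F(J) = ⅘ + 2*J² (F(J) = (J² + J*J) + 4/5 = (J² + J²) + 4*(⅕) = 2*J² + ⅘ = ⅘ + 2*J²)
296946/(14*F(-2) - 146) + 207661/(((-353 + 230)*143)) = 296946/(14*(⅘ + 2*(-2)²) - 146) + 207661/(((-353 + 230)*143)) = 296946/(14*(⅘ + 2*4) - 146) + 207661/((-123*143)) = 296946/(14*(⅘ + 8) - 146) + 207661/(-17589) = 296946/(14*(44/5) - 146) + 207661*(-1/17589) = 296946/(616/5 - 146) - 207661/17589 = 296946/(-114/5) - 207661/17589 = 296946*(-5/114) - 207661/17589 = -247455/19 - 207661/17589 = -4356431554/334191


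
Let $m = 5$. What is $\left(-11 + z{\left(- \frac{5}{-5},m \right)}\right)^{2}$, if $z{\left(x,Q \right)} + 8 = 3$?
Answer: $256$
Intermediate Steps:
$z{\left(x,Q \right)} = -5$ ($z{\left(x,Q \right)} = -8 + 3 = -5$)
$\left(-11 + z{\left(- \frac{5}{-5},m \right)}\right)^{2} = \left(-11 - 5\right)^{2} = \left(-16\right)^{2} = 256$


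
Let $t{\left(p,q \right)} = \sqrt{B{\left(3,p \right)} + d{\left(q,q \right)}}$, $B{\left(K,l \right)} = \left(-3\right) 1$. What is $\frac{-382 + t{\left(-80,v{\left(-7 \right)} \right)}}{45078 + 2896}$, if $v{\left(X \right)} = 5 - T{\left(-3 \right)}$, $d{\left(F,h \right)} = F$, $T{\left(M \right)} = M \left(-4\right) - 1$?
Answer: $- \frac{191}{23987} + \frac{3 i}{47974} \approx -0.0079626 + 6.2534 \cdot 10^{-5} i$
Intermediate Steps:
$T{\left(M \right)} = -1 - 4 M$ ($T{\left(M \right)} = - 4 M - 1 = -1 - 4 M$)
$B{\left(K,l \right)} = -3$
$v{\left(X \right)} = -6$ ($v{\left(X \right)} = 5 - \left(-1 - -12\right) = 5 - \left(-1 + 12\right) = 5 - 11 = -6$)
$t{\left(p,q \right)} = \sqrt{-3 + q}$
$\frac{-382 + t{\left(-80,v{\left(-7 \right)} \right)}}{45078 + 2896} = \frac{-382 + \sqrt{-3 - 6}}{45078 + 2896} = \frac{-382 + \sqrt{-9}}{47974} = \left(-382 + 3 i\right) \frac{1}{47974} = - \frac{191}{23987} + \frac{3 i}{47974}$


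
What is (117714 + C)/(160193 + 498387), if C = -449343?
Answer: -331629/658580 ≈ -0.50355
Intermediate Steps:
(117714 + C)/(160193 + 498387) = (117714 - 449343)/(160193 + 498387) = -331629/658580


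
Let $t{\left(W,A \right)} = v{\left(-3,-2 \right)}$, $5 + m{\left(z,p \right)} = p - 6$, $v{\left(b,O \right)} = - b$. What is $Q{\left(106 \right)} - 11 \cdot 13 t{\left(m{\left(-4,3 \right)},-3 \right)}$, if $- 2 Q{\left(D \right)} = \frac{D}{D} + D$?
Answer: $- \frac{965}{2} \approx -482.5$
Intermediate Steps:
$Q{\left(D \right)} = - \frac{1}{2} - \frac{D}{2}$ ($Q{\left(D \right)} = - \frac{\frac{D}{D} + D}{2} = - \frac{1 + D}{2} = - \frac{1}{2} - \frac{D}{2}$)
$m{\left(z,p \right)} = -11 + p$ ($m{\left(z,p \right)} = -5 + \left(p - 6\right) = -5 + \left(-6 + p\right) = -11 + p$)
$t{\left(W,A \right)} = 3$ ($t{\left(W,A \right)} = \left(-1\right) \left(-3\right) = 3$)
$Q{\left(106 \right)} - 11 \cdot 13 t{\left(m{\left(-4,3 \right)},-3 \right)} = \left(- \frac{1}{2} - 53\right) - 11 \cdot 13 \cdot 3 = \left(- \frac{1}{2} - 53\right) - 143 \cdot 3 = - \frac{107}{2} - 429 = - \frac{965}{2}$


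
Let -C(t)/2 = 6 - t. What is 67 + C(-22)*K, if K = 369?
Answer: -20597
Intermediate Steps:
C(t) = -12 + 2*t (C(t) = -2*(6 - t) = -12 + 2*t)
67 + C(-22)*K = 67 + (-12 + 2*(-22))*369 = 67 + (-12 - 44)*369 = 67 - 56*369 = 67 - 20664 = -20597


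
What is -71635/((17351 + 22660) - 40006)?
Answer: -14327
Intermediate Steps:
-71635/((17351 + 22660) - 40006) = -71635/(40011 - 40006) = -71635/5 = -71635*⅕ = -14327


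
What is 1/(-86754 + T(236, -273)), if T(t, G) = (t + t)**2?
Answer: 1/136030 ≈ 7.3513e-6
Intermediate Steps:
T(t, G) = 4*t**2 (T(t, G) = (2*t)**2 = 4*t**2)
1/(-86754 + T(236, -273)) = 1/(-86754 + 4*236**2) = 1/(-86754 + 4*55696) = 1/(-86754 + 222784) = 1/136030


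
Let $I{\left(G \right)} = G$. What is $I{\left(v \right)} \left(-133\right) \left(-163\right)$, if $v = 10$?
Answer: $216790$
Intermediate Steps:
$I{\left(v \right)} \left(-133\right) \left(-163\right) = 10 \left(-133\right) \left(-163\right) = \left(-1330\right) \left(-163\right) = 216790$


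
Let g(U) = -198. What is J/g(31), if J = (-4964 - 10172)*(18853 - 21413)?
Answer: -1761280/9 ≈ -1.9570e+5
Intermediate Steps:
J = 38748160 (J = -15136*(-2560) = 38748160)
J/g(31) = 38748160/(-198) = 38748160*(-1/198) = -1761280/9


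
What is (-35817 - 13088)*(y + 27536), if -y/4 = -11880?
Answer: -3670613680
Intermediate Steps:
y = 47520 (y = -4*(-11880) = 47520)
(-35817 - 13088)*(y + 27536) = (-35817 - 13088)*(47520 + 27536) = -48905*75056 = -3670613680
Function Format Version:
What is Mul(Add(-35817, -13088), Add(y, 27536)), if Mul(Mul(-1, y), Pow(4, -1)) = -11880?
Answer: -3670613680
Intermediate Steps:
y = 47520 (y = Mul(-4, -11880) = 47520)
Mul(Add(-35817, -13088), Add(y, 27536)) = Mul(Add(-35817, -13088), Add(47520, 27536)) = Mul(-48905, 75056) = -3670613680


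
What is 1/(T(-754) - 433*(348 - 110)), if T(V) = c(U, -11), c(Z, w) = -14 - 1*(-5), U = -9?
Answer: -1/103063 ≈ -9.7028e-6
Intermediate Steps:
c(Z, w) = -9 (c(Z, w) = -14 + 5 = -9)
T(V) = -9
1/(T(-754) - 433*(348 - 110)) = 1/(-9 - 433*(348 - 110)) = 1/(-9 - 433*238) = 1/(-9 - 103054) = 1/(-103063) = -1/103063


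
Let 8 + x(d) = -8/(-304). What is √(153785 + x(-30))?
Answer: √222054026/38 ≈ 392.14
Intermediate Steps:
x(d) = -303/38 (x(d) = -8 - 8/(-304) = -8 - 8*(-1/304) = -8 + 1/38 = -303/38)
√(153785 + x(-30)) = √(153785 - 303/38) = √(5843527/38) = √222054026/38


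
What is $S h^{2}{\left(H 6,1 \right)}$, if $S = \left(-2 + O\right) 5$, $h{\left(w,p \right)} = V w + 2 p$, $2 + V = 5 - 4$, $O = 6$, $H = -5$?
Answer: $20480$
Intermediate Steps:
$V = -1$ ($V = -2 + \left(5 - 4\right) = -2 + 1 = -1$)
$h{\left(w,p \right)} = - w + 2 p$
$S = 20$ ($S = \left(-2 + 6\right) 5 = 4 \cdot 5 = 20$)
$S h^{2}{\left(H 6,1 \right)} = 20 \left(- \left(-5\right) 6 + 2 \cdot 1\right)^{2} = 20 \left(\left(-1\right) \left(-30\right) + 2\right)^{2} = 20 \left(30 + 2\right)^{2} = 20 \cdot 32^{2} = 20 \cdot 1024 = 20480$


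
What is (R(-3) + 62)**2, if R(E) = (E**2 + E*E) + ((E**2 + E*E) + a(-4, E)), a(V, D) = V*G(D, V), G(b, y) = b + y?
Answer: 15876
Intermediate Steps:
a(V, D) = V*(D + V)
R(E) = 16 - 4*E + 4*E**2 (R(E) = (E**2 + E*E) + ((E**2 + E*E) - 4*(E - 4)) = (E**2 + E**2) + ((E**2 + E**2) - 4*(-4 + E)) = 2*E**2 + (2*E**2 + (16 - 4*E)) = 2*E**2 + (16 - 4*E + 2*E**2) = 16 - 4*E + 4*E**2)
(R(-3) + 62)**2 = ((16 - 4*(-3) + 4*(-3)**2) + 62)**2 = ((16 + 12 + 4*9) + 62)**2 = ((16 + 12 + 36) + 62)**2 = (64 + 62)**2 = 126**2 = 15876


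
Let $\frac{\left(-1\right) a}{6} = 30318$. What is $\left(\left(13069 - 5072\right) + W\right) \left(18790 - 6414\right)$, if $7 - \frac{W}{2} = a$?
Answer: $4601730952$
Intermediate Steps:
$a = -181908$ ($a = \left(-6\right) 30318 = -181908$)
$W = 363830$ ($W = 14 - -363816 = 14 + 363816 = 363830$)
$\left(\left(13069 - 5072\right) + W\right) \left(18790 - 6414\right) = \left(\left(13069 - 5072\right) + 363830\right) \left(18790 - 6414\right) = \left(7997 + 363830\right) 12376 = 371827 \cdot 12376 = 4601730952$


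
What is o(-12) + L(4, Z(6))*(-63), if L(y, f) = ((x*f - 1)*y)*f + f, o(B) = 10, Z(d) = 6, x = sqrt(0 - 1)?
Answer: 1144 - 9072*I ≈ 1144.0 - 9072.0*I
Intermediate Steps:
x = I (x = sqrt(-1) = I ≈ 1.0*I)
L(y, f) = f + f*y*(-1 + I*f) (L(y, f) = ((I*f - 1)*y)*f + f = ((-1 + I*f)*y)*f + f = (y*(-1 + I*f))*f + f = f*y*(-1 + I*f) + f = f + f*y*(-1 + I*f))
o(-12) + L(4, Z(6))*(-63) = 10 + (6*(1 - 1*4 + I*6*4))*(-63) = 10 + (6*(1 - 4 + 24*I))*(-63) = 10 + (6*(-3 + 24*I))*(-63) = 10 + (-18 + 144*I)*(-63) = 10 + (1134 - 9072*I) = 1144 - 9072*I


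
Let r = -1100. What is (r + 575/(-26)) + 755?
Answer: -9545/26 ≈ -367.12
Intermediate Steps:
(r + 575/(-26)) + 755 = (-1100 + 575/(-26)) + 755 = (-1100 + 575*(-1/26)) + 755 = (-1100 - 575/26) + 755 = -29175/26 + 755 = -9545/26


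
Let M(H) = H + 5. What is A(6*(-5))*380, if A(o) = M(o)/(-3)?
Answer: 9500/3 ≈ 3166.7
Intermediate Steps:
M(H) = 5 + H
A(o) = -5/3 - o/3 (A(o) = (5 + o)/(-3) = (5 + o)*(-⅓) = -5/3 - o/3)
A(6*(-5))*380 = (-5/3 - 2*(-5))*380 = (-5/3 - ⅓*(-30))*380 = (-5/3 + 10)*380 = (25/3)*380 = 9500/3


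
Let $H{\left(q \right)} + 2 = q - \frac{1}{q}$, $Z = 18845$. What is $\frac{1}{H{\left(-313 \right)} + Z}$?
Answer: $\frac{313}{5799891} \approx 5.3967 \cdot 10^{-5}$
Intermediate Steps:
$H{\left(q \right)} = -2 + q - \frac{1}{q}$ ($H{\left(q \right)} = -2 + \left(q - \frac{1}{q}\right) = -2 + q - \frac{1}{q}$)
$\frac{1}{H{\left(-313 \right)} + Z} = \frac{1}{\left(-2 - 313 - \frac{1}{-313}\right) + 18845} = \frac{1}{\left(-2 - 313 - - \frac{1}{313}\right) + 18845} = \frac{1}{\left(-2 - 313 + \frac{1}{313}\right) + 18845} = \frac{1}{- \frac{98594}{313} + 18845} = \frac{1}{\frac{5799891}{313}} = \frac{313}{5799891}$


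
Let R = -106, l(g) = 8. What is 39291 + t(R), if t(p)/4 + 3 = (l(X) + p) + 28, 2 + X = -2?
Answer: 38999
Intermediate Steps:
X = -4 (X = -2 - 2 = -4)
t(p) = 132 + 4*p (t(p) = -12 + 4*((8 + p) + 28) = -12 + 4*(36 + p) = -12 + (144 + 4*p) = 132 + 4*p)
39291 + t(R) = 39291 + (132 + 4*(-106)) = 39291 + (132 - 424) = 39291 - 292 = 38999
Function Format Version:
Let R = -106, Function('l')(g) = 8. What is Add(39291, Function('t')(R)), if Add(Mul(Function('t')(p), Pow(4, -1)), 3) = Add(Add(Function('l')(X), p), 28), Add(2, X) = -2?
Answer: 38999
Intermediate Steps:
X = -4 (X = Add(-2, -2) = -4)
Function('t')(p) = Add(132, Mul(4, p)) (Function('t')(p) = Add(-12, Mul(4, Add(Add(8, p), 28))) = Add(-12, Mul(4, Add(36, p))) = Add(-12, Add(144, Mul(4, p))) = Add(132, Mul(4, p)))
Add(39291, Function('t')(R)) = Add(39291, Add(132, Mul(4, -106))) = Add(39291, Add(132, -424)) = Add(39291, -292) = 38999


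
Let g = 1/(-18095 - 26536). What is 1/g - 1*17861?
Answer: -62492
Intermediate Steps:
g = -1/44631 (g = 1/(-44631) = -1/44631 ≈ -2.2406e-5)
1/g - 1*17861 = 1/(-1/44631) - 1*17861 = -44631 - 17861 = -62492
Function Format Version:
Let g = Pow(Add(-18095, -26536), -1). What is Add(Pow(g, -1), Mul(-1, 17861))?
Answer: -62492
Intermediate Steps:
g = Rational(-1, 44631) (g = Pow(-44631, -1) = Rational(-1, 44631) ≈ -2.2406e-5)
Add(Pow(g, -1), Mul(-1, 17861)) = Add(Pow(Rational(-1, 44631), -1), Mul(-1, 17861)) = Add(-44631, -17861) = -62492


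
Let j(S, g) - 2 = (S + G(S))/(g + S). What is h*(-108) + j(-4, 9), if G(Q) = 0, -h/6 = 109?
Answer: 353166/5 ≈ 70633.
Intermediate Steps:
h = -654 (h = -6*109 = -654)
j(S, g) = 2 + S/(S + g) (j(S, g) = 2 + (S + 0)/(g + S) = 2 + S/(S + g))
h*(-108) + j(-4, 9) = -654*(-108) + (2*9 + 3*(-4))/(-4 + 9) = 70632 + (18 - 12)/5 = 70632 + (⅕)*6 = 70632 + 6/5 = 353166/5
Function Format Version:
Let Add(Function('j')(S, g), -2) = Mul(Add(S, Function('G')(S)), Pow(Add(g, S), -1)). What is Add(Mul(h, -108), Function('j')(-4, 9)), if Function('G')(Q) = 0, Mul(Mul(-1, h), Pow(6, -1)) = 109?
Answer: Rational(353166, 5) ≈ 70633.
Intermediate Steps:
h = -654 (h = Mul(-6, 109) = -654)
Function('j')(S, g) = Add(2, Mul(S, Pow(Add(S, g), -1))) (Function('j')(S, g) = Add(2, Mul(Add(S, 0), Pow(Add(g, S), -1))) = Add(2, Mul(S, Pow(Add(S, g), -1))))
Add(Mul(h, -108), Function('j')(-4, 9)) = Add(Mul(-654, -108), Mul(Pow(Add(-4, 9), -1), Add(Mul(2, 9), Mul(3, -4)))) = Add(70632, Mul(Pow(5, -1), Add(18, -12))) = Add(70632, Mul(Rational(1, 5), 6)) = Add(70632, Rational(6, 5)) = Rational(353166, 5)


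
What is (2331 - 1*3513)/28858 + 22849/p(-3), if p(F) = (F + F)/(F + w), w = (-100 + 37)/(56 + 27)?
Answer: 17143738439/1197607 ≈ 14315.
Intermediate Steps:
w = -63/83 ≈ -0.75904
p(F) = 2*F/(-63/83 + F) (p(F) = (F + F)/(F - 63/83) = (2*F)/(-63/83 + F) = 2*F/(-63/83 + F))
(2331 - 1*3513)/28858 + 22849/p(-3) = (2331 - 1*3513)/28858 + 22849/((166*(-3)/(-63 + 83*(-3)))) = (2331 - 3513)*(1/28858) + 22849/((166*(-3)/(-63 - 249))) = -1182*1/28858 + 22849/((166*(-3)/(-312))) = -591/14429 + 22849/((166*(-3)*(-1/312))) = -591/14429 + 22849/(83/52) = -591/14429 + 22849*(52/83) = -591/14429 + 1188148/83 = 17143738439/1197607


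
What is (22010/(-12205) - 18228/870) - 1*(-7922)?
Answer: 2795898242/353945 ≈ 7899.2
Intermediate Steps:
(22010/(-12205) - 18228/870) - 1*(-7922) = (22010*(-1/12205) - 18228*1/870) + 7922 = (-4402/2441 - 3038/145) + 7922 = -8054048/353945 + 7922 = 2795898242/353945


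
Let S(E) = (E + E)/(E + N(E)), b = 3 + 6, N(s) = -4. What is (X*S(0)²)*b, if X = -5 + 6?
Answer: 0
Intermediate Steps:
X = 1
b = 9
S(E) = 2*E/(-4 + E) (S(E) = (E + E)/(E - 4) = (2*E)/(-4 + E) = 2*E/(-4 + E))
(X*S(0)²)*b = (1*(2*0/(-4 + 0))²)*9 = (1*(2*0/(-4))²)*9 = (1*(2*0*(-¼))²)*9 = (1*0²)*9 = (1*0)*9 = 0*9 = 0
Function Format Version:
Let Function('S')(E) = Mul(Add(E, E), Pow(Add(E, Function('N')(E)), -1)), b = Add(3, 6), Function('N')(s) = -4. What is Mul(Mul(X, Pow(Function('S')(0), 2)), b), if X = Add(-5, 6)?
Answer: 0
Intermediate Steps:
X = 1
b = 9
Function('S')(E) = Mul(2, E, Pow(Add(-4, E), -1)) (Function('S')(E) = Mul(Add(E, E), Pow(Add(E, -4), -1)) = Mul(Mul(2, E), Pow(Add(-4, E), -1)) = Mul(2, E, Pow(Add(-4, E), -1)))
Mul(Mul(X, Pow(Function('S')(0), 2)), b) = Mul(Mul(1, Pow(Mul(2, 0, Pow(Add(-4, 0), -1)), 2)), 9) = Mul(Mul(1, Pow(Mul(2, 0, Pow(-4, -1)), 2)), 9) = Mul(Mul(1, Pow(Mul(2, 0, Rational(-1, 4)), 2)), 9) = Mul(Mul(1, Pow(0, 2)), 9) = Mul(Mul(1, 0), 9) = Mul(0, 9) = 0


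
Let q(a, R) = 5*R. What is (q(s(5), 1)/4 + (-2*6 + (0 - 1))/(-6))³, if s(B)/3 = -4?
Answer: 68921/1728 ≈ 39.885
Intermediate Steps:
s(B) = -12 (s(B) = 3*(-4) = -12)
(q(s(5), 1)/4 + (-2*6 + (0 - 1))/(-6))³ = ((5*1)/4 + (-2*6 + (0 - 1))/(-6))³ = (5*(¼) + (-12 - 1)*(-⅙))³ = (5/4 - 13*(-⅙))³ = (5/4 + 13/6)³ = (41/12)³ = 68921/1728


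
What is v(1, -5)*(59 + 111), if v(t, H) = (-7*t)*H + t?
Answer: 6120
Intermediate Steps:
v(t, H) = t - 7*H*t (v(t, H) = -7*H*t + t = t - 7*H*t)
v(1, -5)*(59 + 111) = (1*(1 - 7*(-5)))*(59 + 111) = (1*(1 + 35))*170 = (1*36)*170 = 36*170 = 6120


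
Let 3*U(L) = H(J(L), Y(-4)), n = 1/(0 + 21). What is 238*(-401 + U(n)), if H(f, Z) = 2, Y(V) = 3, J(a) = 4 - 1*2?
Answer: -285838/3 ≈ -95279.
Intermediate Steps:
J(a) = 2 (J(a) = 4 - 2 = 2)
n = 1/21 ≈ 0.047619
U(L) = 2/3 (U(L) = (1/3)*2 = 2/3)
238*(-401 + U(n)) = 238*(-401 + 2/3) = 238*(-1201/3) = -285838/3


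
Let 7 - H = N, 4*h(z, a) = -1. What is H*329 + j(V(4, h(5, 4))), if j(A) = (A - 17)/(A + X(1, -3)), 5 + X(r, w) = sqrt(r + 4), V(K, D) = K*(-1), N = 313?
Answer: -7651035/76 + 21*sqrt(5)/76 ≈ -1.0067e+5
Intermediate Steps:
h(z, a) = -1/4 (h(z, a) = (1/4)*(-1) = -1/4)
V(K, D) = -K
X(r, w) = -5 + sqrt(4 + r) (X(r, w) = -5 + sqrt(r + 4) = -5 + sqrt(4 + r))
j(A) = (-17 + A)/(-5 + A + sqrt(5)) (j(A) = (A - 17)/(A + (-5 + sqrt(4 + 1))) = (-17 + A)/(A + (-5 + sqrt(5))) = (-17 + A)/(-5 + A + sqrt(5)))
H = -306 (H = 7 - 1*313 = 7 - 313 = -306)
H*329 + j(V(4, h(5, 4))) = -306*329 + (-17 - 1*4)/(-5 - 1*4 + sqrt(5)) = -100674 + (-17 - 4)/(-5 - 4 + sqrt(5)) = -100674 - 21/(-9 + sqrt(5))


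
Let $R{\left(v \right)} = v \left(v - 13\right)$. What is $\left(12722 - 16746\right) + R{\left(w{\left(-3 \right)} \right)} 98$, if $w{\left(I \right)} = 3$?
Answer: $-6964$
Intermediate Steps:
$R{\left(v \right)} = v \left(-13 + v\right)$
$\left(12722 - 16746\right) + R{\left(w{\left(-3 \right)} \right)} 98 = \left(12722 - 16746\right) + 3 \left(-13 + 3\right) 98 = -4024 + 3 \left(-10\right) 98 = -4024 - 2940 = -6964$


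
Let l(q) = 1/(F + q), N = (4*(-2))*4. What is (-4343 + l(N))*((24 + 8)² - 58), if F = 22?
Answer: -20977173/5 ≈ -4.1954e+6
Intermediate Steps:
N = -32 (N = -8*4 = -32)
l(q) = 1/(22 + q)
(-4343 + l(N))*((24 + 8)² - 58) = (-4343 + 1/(22 - 32))*((24 + 8)² - 58) = (-4343 + 1/(-10))*(32² - 58) = (-4343 - ⅒)*(1024 - 58) = -43431/10*966 = -20977173/5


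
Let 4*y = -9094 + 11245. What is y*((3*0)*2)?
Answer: 0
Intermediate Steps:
y = 2151/4 (y = (-9094 + 11245)/4 = (¼)*2151 = 2151/4 ≈ 537.75)
y*((3*0)*2) = 2151*((3*0)*2)/4 = 2151*(0*2)/4 = (2151/4)*0 = 0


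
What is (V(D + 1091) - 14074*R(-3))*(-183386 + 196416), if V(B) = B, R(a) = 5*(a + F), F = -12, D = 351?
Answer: 13772605760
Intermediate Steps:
R(a) = -60 + 5*a (R(a) = 5*(a - 12) = 5*(-12 + a) = -60 + 5*a)
(V(D + 1091) - 14074*R(-3))*(-183386 + 196416) = ((351 + 1091) - 14074*(-60 + 5*(-3)))*(-183386 + 196416) = (1442 - 14074*(-60 - 15))*13030 = (1442 - 14074*(-75))*13030 = (1442 + 1055550)*13030 = 1056992*13030 = 13772605760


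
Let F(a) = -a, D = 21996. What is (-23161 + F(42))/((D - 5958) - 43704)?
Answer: 23203/27666 ≈ 0.83868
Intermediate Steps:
(-23161 + F(42))/((D - 5958) - 43704) = (-23161 - 1*42)/((21996 - 5958) - 43704) = (-23161 - 42)/(16038 - 43704) = -23203/(-27666) = -23203*(-1/27666) = 23203/27666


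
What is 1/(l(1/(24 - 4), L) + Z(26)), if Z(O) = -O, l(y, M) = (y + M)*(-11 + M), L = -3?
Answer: 10/153 ≈ 0.065359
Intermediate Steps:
l(y, M) = (-11 + M)*(M + y) (l(y, M) = (M + y)*(-11 + M) = (-11 + M)*(M + y))
1/(l(1/(24 - 4), L) + Z(26)) = 1/(((-3)**2 - 11*(-3) - 11/(24 - 4) - 3/(24 - 4)) - 1*26) = 1/((9 + 33 - 11/20 - 3/20) - 26) = 1/(413/10 - 26) = 1/(153/10) = 10/153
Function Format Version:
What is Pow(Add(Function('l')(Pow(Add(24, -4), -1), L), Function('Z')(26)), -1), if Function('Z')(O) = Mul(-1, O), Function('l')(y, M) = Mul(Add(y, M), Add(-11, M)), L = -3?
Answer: Rational(10, 153) ≈ 0.065359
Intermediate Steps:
Function('l')(y, M) = Mul(Add(-11, M), Add(M, y)) (Function('l')(y, M) = Mul(Add(M, y), Add(-11, M)) = Mul(Add(-11, M), Add(M, y)))
Pow(Add(Function('l')(Pow(Add(24, -4), -1), L), Function('Z')(26)), -1) = Pow(Add(Add(Pow(-3, 2), Mul(-11, -3), Mul(-11, Pow(Add(24, -4), -1)), Mul(-3, Pow(Add(24, -4), -1))), Mul(-1, 26)), -1) = Pow(Add(Add(9, 33, Mul(-11, Pow(20, -1)), Mul(-3, Pow(20, -1))), -26), -1) = Pow(Add(Add(9, 33, Mul(-11, Rational(1, 20)), Mul(-3, Rational(1, 20))), -26), -1) = Pow(Add(Add(9, 33, Rational(-11, 20), Rational(-3, 20)), -26), -1) = Pow(Add(Rational(413, 10), -26), -1) = Pow(Rational(153, 10), -1) = Rational(10, 153)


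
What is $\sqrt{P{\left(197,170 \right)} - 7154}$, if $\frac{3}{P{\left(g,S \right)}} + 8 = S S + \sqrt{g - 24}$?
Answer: $\frac{\sqrt{-206693365 - 7154 \sqrt{173}}}{\sqrt{28892 + \sqrt{173}}} \approx 84.581 i$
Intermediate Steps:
$P{\left(g,S \right)} = \frac{3}{-8 + S^{2} + \sqrt{-24 + g}}$ ($P{\left(g,S \right)} = \frac{3}{-8 + \left(S S + \sqrt{g - 24}\right)} = \frac{3}{-8 + \left(S^{2} + \sqrt{-24 + g}\right)} = \frac{3}{-8 + S^{2} + \sqrt{-24 + g}}$)
$\sqrt{P{\left(197,170 \right)} - 7154} = \sqrt{\frac{3}{-8 + 170^{2} + \sqrt{-24 + 197}} - 7154} = \sqrt{\frac{3}{-8 + 28900 + \sqrt{173}} - 7154} = \sqrt{\frac{3}{28892 + \sqrt{173}} - 7154} = \sqrt{-7154 + \frac{3}{28892 + \sqrt{173}}}$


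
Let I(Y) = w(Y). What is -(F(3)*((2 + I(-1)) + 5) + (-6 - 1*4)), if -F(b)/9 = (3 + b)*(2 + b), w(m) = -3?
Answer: 1090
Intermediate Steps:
I(Y) = -3
F(b) = -9*(2 + b)*(3 + b) (F(b) = -9*(3 + b)*(2 + b) = -9*(2 + b)*(3 + b))
-(F(3)*((2 + I(-1)) + 5) + (-6 - 1*4)) = -((-54 - 45*3 - 9*3**2)*((2 - 3) + 5) + (-6 - 1*4)) = -((-54 - 135 - 9*9)*(-1 + 5) + (-6 - 4)) = -((-54 - 135 - 81)*4 - 10) = -(-270*4 - 10) = -(-1080 - 10) = -1*(-1090) = 1090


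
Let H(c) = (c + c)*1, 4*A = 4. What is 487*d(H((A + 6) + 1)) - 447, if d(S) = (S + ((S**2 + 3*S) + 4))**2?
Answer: 51122865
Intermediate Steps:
A = 1 (A = (1/4)*4 = 1)
H(c) = 2*c (H(c) = (2*c)*1 = 2*c)
d(S) = (4 + S**2 + 4*S)**2 (d(S) = (S + (4 + S**2 + 3*S))**2 = (4 + S**2 + 4*S)**2)
487*d(H((A + 6) + 1)) - 447 = 487*(4 + (2*((1 + 6) + 1))**2 + 4*(2*((1 + 6) + 1)))**2 - 447 = 487*(4 + (2*(7 + 1))**2 + 4*(2*(7 + 1)))**2 - 447 = 487*(4 + (2*8)**2 + 4*(2*8))**2 - 447 = 487*(4 + 16**2 + 4*16)**2 - 447 = 487*(4 + 256 + 64)**2 - 447 = 487*324**2 - 447 = 487*104976 - 447 = 51123312 - 447 = 51122865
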